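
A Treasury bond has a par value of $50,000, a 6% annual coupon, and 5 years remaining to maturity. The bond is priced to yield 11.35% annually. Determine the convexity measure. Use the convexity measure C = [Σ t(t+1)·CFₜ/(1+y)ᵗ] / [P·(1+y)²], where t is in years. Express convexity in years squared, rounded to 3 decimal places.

With y = 0.1135:
  t   CF        PV=CF/(1+0.1135)^t    t·PV        t(t+1)·PV
  1     3,000.00     2,694.2075     2,694.2075       5,388.4149
  2     3,000.00     2,419.5846     4,839.1692      14,517.5076
  3     3,000.00     2,172.9543     6,518.8629      26,075.4515
  4     3,000.00     1,951.4632     7,805.8529      39,029.2643
  5    53,000.00    30,961.6975   154,808.4873     928,850.9240
  Σ                 40,199.9070   176,666.5797   1,013,861.5623
P = 40,199.9070.
Convexity = Σ t(t+1)·PV / [P·(1+y)²] = 1,013,861.5623 / (40,199.9070 × 1.239882) = 20.34104.

20.341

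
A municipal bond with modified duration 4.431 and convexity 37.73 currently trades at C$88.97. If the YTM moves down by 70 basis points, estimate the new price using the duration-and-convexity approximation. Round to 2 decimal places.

Duration effect: -D_mod·Δy = -4.431 × (-0.007) = +0.031017
Convexity effect: ½·C·(Δy)² = 0.5 × 37.73 × (-0.007)² = +0.000924385
ΔP/P ≈ +0.031017 + 0.000924385 = +0.031941385
New price ≈ 88.97 × (1 + 0.031941385) = 91.81182502345.

C$91.81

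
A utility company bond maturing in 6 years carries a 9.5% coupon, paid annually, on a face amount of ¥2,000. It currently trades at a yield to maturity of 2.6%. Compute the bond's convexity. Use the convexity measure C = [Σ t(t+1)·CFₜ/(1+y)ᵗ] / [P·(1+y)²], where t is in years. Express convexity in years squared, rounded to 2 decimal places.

With y = 0.026:
  t   CF        PV=CF/(1+0.026)^t    t·PV        t(t+1)·PV
  1       190.00       185.1852       185.1852         370.3704
  2       190.00       180.4924       360.9848       1,082.9543
  3       190.00       175.9185       527.7555       2,111.0220
  4       190.00       171.4605       685.8421       3,429.2106
  5       190.00       167.1155       835.5776       5,013.4657
  6     2,190.00     1,877.4136    11,264.4814      78,851.3695
  Σ                  2,757.5857    13,859.8266      90,858.3925
P = 2,757.5857.
Convexity = Σ t(t+1)·PV / [P·(1+y)²] = 90,858.3925 / (2,757.5857 × 1.052676) = 31.29978.

31.30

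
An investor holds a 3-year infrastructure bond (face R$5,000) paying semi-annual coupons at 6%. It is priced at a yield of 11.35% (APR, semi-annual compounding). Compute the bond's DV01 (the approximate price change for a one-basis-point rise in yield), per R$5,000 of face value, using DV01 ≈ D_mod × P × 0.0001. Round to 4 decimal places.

R$1.1370

Periodic yield y = 0.05675.
  t   CF        PV=CF/(1+0.05675)^t    t·PV
  1       150.00       141.9446       141.9446
  2       150.00       134.3219       268.6438
  3       150.00       127.1085       381.3254
  4       150.00       120.2824       481.1298
  5       150.00       113.8230       569.1149
  6     5,150.00     3,698.0578    22,188.3466
  Σ                  4,335.5382    24,030.5051
P = 4,335.5382; D_Mac = 5.54268 half-year periods = 2.77134 yrs; D_mod = 2.62251 yrs.
DV01 ≈ 2.62251 × 4,335.5382 × 0.0001 = 1.137000.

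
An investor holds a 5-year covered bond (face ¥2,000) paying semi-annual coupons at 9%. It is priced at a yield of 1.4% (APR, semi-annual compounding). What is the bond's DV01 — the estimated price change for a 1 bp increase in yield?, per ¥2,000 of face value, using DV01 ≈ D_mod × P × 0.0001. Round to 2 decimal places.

¥1.16

Periodic yield y = 0.007.
  t   CF        PV=CF/(1+0.007)^t    t·PV
  1        90.00        89.3744        89.3744
  2        90.00        88.7531       177.5062
  3        90.00        88.1362       264.4085
  4        90.00        87.5235       350.0940
  5        90.00        86.9151       434.5754
  6        90.00        86.3109       517.8654
  7        90.00        85.7109       599.9765
  8        90.00        85.1151       680.9210
  9        90.00        84.5235       760.7112
  10    2,090.00     1,949.1784    19,491.7836
  Σ                  2,731.5410    23,367.2161
P = 2,731.5410; D_Mac = 8.55459 half-year periods = 4.27730 yrs; D_mod = 4.24756 yrs.
DV01 ≈ 4.24756 × 2,731.5410 × 0.0001 = 1.160239.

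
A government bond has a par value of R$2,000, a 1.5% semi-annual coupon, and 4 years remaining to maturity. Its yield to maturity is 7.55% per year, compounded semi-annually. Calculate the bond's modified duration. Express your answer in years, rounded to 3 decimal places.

Periodic yield y = 0.03775. First find Macaulay duration:
  t   CF        PV=CF/(1+0.03775)^t    t·PV
  1        15.00        14.4543        14.4543
  2        15.00        13.9285        27.8571
  3        15.00        13.4219        40.2656
  4        15.00        12.9336        51.7345
  5        15.00        12.4631        62.3157
  6        15.00        12.0098        72.0586
  7        15.00        11.5729        81.0103
  8     2,015.00     1,498.0735    11,984.5878
  Σ                  1,588.8577    12,334.2840
P = 1,588.8577; Macaulay duration = 12,334.2840 / 1,588.8577 = 7.76299 half-year periods = 3.88149 years.
Modified duration = D_Mac / (1 + y) = 3.88149 / 1.03775 = 3.74030 years.

3.740 years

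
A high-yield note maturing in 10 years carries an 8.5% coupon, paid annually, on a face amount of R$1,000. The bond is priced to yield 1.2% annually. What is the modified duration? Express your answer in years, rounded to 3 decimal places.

7.732 years

Periodic yield y = 0.012. First find Macaulay duration:
  t   CF        PV=CF/(1+0.012)^t    t·PV
  1        85.00        83.9921        83.9921
  2        85.00        82.9961       165.9923
  3        85.00        82.0120       246.0360
  4        85.00        81.0395       324.1581
  5        85.00        80.0786       400.3929
  6        85.00        79.1290       474.7742
  7        85.00        78.1907       547.3352
  8        85.00        77.2636       618.1086
  9        85.00        76.3474       687.1267
  10    1,085.00       962.9963     9,629.9629
  Σ                  1,684.0454    13,177.8790
P = 1,684.0454; Macaulay duration = 13,177.8790 / 1,684.0454 = 7.82513 years.
Modified duration = D_Mac / (1 + y) = 7.82513 / 1.012 = 7.73234 years.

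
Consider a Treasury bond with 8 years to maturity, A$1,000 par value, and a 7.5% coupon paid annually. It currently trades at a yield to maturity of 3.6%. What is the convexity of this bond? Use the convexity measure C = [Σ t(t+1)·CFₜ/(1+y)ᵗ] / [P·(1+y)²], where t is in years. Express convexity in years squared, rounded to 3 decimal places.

50.531

With y = 0.036:
  t   CF        PV=CF/(1+0.036)^t    t·PV        t(t+1)·PV
  1        75.00        72.3938        72.3938         144.7876
  2        75.00        69.8782       139.7564         419.2692
  3        75.00        67.4500       202.3500         809.4001
  4        75.00        65.1062       260.4247       1,302.1237
  5        75.00        62.8438       314.2190       1,885.3142
  6        75.00        60.6600       363.9603       2,547.7219
  7        75.00        58.5522       409.8652       3,278.9214
  8     1,075.00       810.0847     6,480.6775      58,326.0972
  Σ                  1,266.9689     8,243.6469      68,713.6354
P = 1,266.9689.
Convexity = Σ t(t+1)·PV / [P·(1+y)²] = 68,713.6354 / (1,266.9689 × 1.073296) = 50.53095.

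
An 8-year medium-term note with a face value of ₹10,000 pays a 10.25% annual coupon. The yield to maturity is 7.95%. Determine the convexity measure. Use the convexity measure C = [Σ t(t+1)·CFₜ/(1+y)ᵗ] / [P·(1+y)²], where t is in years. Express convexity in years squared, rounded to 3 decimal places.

41.245

With y = 0.0795:
  t   CF        PV=CF/(1+0.0795)^t    t·PV        t(t+1)·PV
  1     1,025.00       949.5137       949.5137       1,899.0273
  2     1,025.00       879.5865     1,759.1731       5,277.5192
  3     1,025.00       814.8092     2,444.4276       9,777.7104
  4     1,025.00       754.8024     3,019.2096      15,096.0482
  5     1,025.00       699.2148     3,496.0742      20,976.4450
  6     1,025.00       647.7210     3,886.3261      27,204.2825
  7     1,025.00       600.0195     4,200.1362      33,601.0900
  8    11,025.00     5,978.5715    47,828.5717     430,457.1453
  Σ                 11,324.2386    67,583.4322     544,289.2679
P = 11,324.2386.
Convexity = Σ t(t+1)·PV / [P·(1+y)²] = 544,289.2679 / (11,324.2386 × 1.165320) = 41.24540.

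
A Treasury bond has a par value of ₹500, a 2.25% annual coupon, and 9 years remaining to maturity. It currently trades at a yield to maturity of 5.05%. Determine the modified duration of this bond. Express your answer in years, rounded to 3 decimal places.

7.747 years

Periodic yield y = 0.0505. First find Macaulay duration:
  t   CF        PV=CF/(1+0.0505)^t    t·PV
  1        11.25        10.7092        10.7092
  2        11.25        10.1944        20.3887
  3        11.25         9.7043        29.1129
  4        11.25         9.2378        36.9512
  5        11.25         8.7937        43.9686
  6        11.25         8.3710        50.2259
  7        11.25         7.9686        55.7800
  8        11.25         7.5855        60.6840
  9       511.25       328.1473     2,953.3255
  Σ                    400.7117     3,261.1459
P = 400.7117; Macaulay duration = 3,261.1459 / 400.7117 = 8.13838 years.
Modified duration = D_Mac / (1 + y) = 8.13838 / 1.0505 = 7.74715 years.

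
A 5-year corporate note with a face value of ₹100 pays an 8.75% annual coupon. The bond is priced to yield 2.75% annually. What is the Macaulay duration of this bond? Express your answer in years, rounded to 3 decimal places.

4.351 years

Periodic yield y = 0.0275. Discount each cash flow and weight by its year:
  t   CF        PV=CF/(1+0.0275)^t    t·PV
  1         8.75         8.5158         8.5158
  2         8.75         8.2879        16.5758
  3         8.75         8.0661        24.1982
  4         8.75         7.8502        31.4008
  5       108.75        94.9555       474.7775
  Σ                    127.6755       555.4681
Price P = Σ PV = 127.6755.
Macaulay duration = Σ(t·PV) / P = 555.4681 / 127.6755 = 4.35062 years.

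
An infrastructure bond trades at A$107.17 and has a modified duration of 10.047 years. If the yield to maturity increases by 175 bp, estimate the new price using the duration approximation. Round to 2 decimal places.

Duration approximation: ΔP/P ≈ -D_mod · Δy = -10.047 × (+0.0175) = -0.1758225.
New price ≈ 107.17 × (1 - 0.1758225) = 88.327102675.

A$88.33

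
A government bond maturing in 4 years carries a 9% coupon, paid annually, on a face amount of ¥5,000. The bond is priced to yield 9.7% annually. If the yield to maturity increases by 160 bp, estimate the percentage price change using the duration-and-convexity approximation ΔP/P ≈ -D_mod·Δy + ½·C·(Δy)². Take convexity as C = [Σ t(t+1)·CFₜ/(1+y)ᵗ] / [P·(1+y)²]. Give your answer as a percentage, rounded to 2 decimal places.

With y = 0.097:
  t   CF        PV=CF/(1+0.097)^t    t·PV        t(t+1)·PV
  1       450.00       410.2097       410.2097         820.4193
  2       450.00       373.9377       747.8754       2,243.6262
  3       450.00       340.8730     1,022.6191       4,090.4763
  4     5,450.00     3,763.3100    15,053.2399      75,266.1996
  Σ                  4,888.3304    17,233.9441      82,420.7214
P = 4,888.3304; D_Mac = 3.52553 yrs; D_mod = 3.21379 yrs; C = 14.01079.
Duration effect: -3.21379 × (+0.016) = -0.051421
Convexity effect: 0.5 × 14.01079 × (0.016)² = +0.0017934
ΔP/P ≈ -0.051421 + 0.0017934 = -0.049627 = -4.9627%.

-4.96%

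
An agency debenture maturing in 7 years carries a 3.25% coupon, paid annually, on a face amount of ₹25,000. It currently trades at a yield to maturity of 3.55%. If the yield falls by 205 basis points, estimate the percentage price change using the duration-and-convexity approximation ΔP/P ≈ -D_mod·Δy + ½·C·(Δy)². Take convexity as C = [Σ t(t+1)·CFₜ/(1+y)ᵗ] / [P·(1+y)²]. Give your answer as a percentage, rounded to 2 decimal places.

+13.57%

With y = 0.0355:
  t   CF        PV=CF/(1+0.0355)^t    t·PV        t(t+1)·PV
  1       812.50       784.6451       784.6451       1,569.2902
  2       812.50       757.7451     1,515.4903       4,546.4709
  3       812.50       731.7674     2,195.3022       8,781.2088
  4       812.50       706.6803     2,826.7210      14,133.6051
  5       812.50       682.4532     3,412.2658      20,473.5950
  6       812.50       659.0567     3,954.3399      27,680.3795
  7    25,812.50    20,219.9160   141,539.4118   1,132,315.2943
  Σ                 24,542.2637   156,228.1762   1,209,499.8438
P = 24,542.2637; D_Mac = 6.36568 yrs; D_mod = 6.14744 yrs; C = 45.96116.
Duration effect: -6.14744 × (-0.0205) = +0.126023
Convexity effect: 0.5 × 45.96116 × (-0.0205)² = +0.0096576
ΔP/P ≈ +0.126023 + 0.0096576 = +0.135680 = +13.5680%.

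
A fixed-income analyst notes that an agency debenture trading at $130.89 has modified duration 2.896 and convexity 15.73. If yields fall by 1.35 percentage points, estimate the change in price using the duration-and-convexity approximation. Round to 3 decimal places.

+$5.305

Duration effect: -D_mod·Δy = -2.896 × (-0.0135) = +0.039096
Convexity effect: ½·C·(Δy)² = 0.5 × 15.73 × (-0.0135)² = +0.00143339625
ΔP/P ≈ +0.039096 + 0.00143339625 = +0.04052939625
ΔP ≈ 130.89 × (+0.04052939625) = +5.3048926751625.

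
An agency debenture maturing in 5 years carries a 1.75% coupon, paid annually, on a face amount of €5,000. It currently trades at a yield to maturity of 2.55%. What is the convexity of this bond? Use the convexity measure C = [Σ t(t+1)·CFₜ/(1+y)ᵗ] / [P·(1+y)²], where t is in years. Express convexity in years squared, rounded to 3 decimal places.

With y = 0.0255:
  t   CF        PV=CF/(1+0.0255)^t    t·PV        t(t+1)·PV
  1        87.50        85.3242        85.3242         170.6485
  2        87.50        83.2026       166.4051         499.2154
  3        87.50        81.1337       243.4010         973.6039
  4        87.50        79.1162       316.4648       1,582.3239
  5     5,087.50     4,485.6574    22,428.2869     134,569.7214
  Σ                  4,814.4340    23,239.8820     137,795.5131
P = 4,814.4340.
Convexity = Σ t(t+1)·PV / [P·(1+y)²] = 137,795.5131 / (4,814.4340 × 1.051650) = 27.21564.

27.216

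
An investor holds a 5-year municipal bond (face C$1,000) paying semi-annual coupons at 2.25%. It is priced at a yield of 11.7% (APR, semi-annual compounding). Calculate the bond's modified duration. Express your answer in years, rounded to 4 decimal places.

Periodic yield y = 0.0585. First find Macaulay duration:
  t   CF        PV=CF/(1+0.0585)^t    t·PV
  1        11.25        10.6282        10.6282
  2        11.25        10.0409        20.0817
  3        11.25         9.4859        28.4578
  4        11.25         8.9617        35.8467
  5        11.25         8.4664        42.3319
  6        11.25         7.9985        47.9909
  7        11.25         7.5564        52.8950
  8        11.25         7.1388        57.1105
  9        11.25         6.7443        60.6984
  10    1,011.25       572.7300     5,727.2997
  Σ                    649.7510     6,083.3408
P = 649.7510; Macaulay duration = 6,083.3408 / 649.7510 = 9.36257 half-year periods = 4.68129 years.
Modified duration = D_Mac / (1 + y) = 4.68129 / 1.0585 = 4.42257 years.

4.4226 years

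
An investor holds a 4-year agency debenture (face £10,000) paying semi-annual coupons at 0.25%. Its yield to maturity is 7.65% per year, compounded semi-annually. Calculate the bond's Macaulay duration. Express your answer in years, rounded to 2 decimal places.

Periodic yield y = 0.03825. Discount each cash flow and weight by its period:
  t   CF        PV=CF/(1+0.03825)^t    t·PV
  1        12.50        12.0395        12.0395
  2        12.50        11.5959        23.1919
  3        12.50        11.1687        33.5062
  4        12.50        10.7573        43.0291
  5        12.50        10.3610        51.8048
  6        12.50         9.9793        59.8756
  7        12.50         9.6116        67.2813
  8    10,012.50     7,415.2707    59,322.1657
  Σ                  7,490.7840    59,612.8941
Price P = Σ PV = 7,490.7840.
Macaulay duration = Σ(t·PV) / P = 59,612.8941 / 7,490.7840 = 7.95816 half-year periods.
In years: 7.95816 / 2 = 3.97908 years.

3.98 years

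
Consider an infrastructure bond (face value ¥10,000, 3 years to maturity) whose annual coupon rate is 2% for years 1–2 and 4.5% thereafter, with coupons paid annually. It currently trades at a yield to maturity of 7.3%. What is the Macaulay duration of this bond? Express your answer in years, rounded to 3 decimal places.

2.938 years

Periodic yield y = 0.073. Discount each cash flow and weight by its year:
  t   CF        PV=CF/(1+0.073)^t    t·PV
  1       200.00       186.3933       186.3933
  2       200.00       173.7123       347.4246
  3    10,450.00     8,458.9630    25,376.8890
  Σ                  8,819.0686    25,910.7068
Price P = Σ PV = 8,819.0686.
Macaulay duration = Σ(t·PV) / P = 25,910.7068 / 8,819.0686 = 2.93803 years.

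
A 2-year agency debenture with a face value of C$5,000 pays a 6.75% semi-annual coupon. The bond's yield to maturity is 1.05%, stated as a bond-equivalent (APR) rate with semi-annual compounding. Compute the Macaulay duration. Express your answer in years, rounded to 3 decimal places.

Periodic yield y = 0.00525. Discount each cash flow and weight by its period:
  t   CF        PV=CF/(1+0.00525)^t    t·PV
  1       168.75       167.8687       167.8687
  2       168.75       166.9920       333.9840
  3       168.75       166.1199       498.3596
  4     5,168.75     5,061.6161    20,246.4643
  Σ                  5,562.5966    21,246.6765
Price P = Σ PV = 5,562.5966.
Macaulay duration = Σ(t·PV) / P = 21,246.6765 / 5,562.5966 = 3.81956 half-year periods.
In years: 3.81956 / 2 = 1.90978 years.

1.910 years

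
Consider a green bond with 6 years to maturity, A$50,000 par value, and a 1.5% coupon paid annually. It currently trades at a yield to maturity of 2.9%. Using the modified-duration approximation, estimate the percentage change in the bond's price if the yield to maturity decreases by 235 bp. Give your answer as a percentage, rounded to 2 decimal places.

+13.18%

Periodic yield y = 0.029. Modified duration first:
  t   CF        PV=CF/(1+0.029)^t    t·PV
  1       750.00       728.8630       728.8630
  2       750.00       708.3216     1,416.6433
  3       750.00       688.3592     2,065.0777
  4       750.00       668.9594     2,675.8376
  5       750.00       650.1063     3,250.5316
  6    50,750.00    42,750.7559   256,504.5353
  Σ                 46,195.3655   266,641.4885
P = 46,195.3655; D_Mac = 5.77204 yrs; D_mod = 5.77204/(1+0.029) = 5.60937 yrs.
ΔP/P ≈ -D_mod · Δy = -5.60937 × (-0.0235) = +0.131820 = +13.1820%.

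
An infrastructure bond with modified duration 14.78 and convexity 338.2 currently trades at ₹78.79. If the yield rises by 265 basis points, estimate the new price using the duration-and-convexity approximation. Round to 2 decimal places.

Duration effect: -D_mod·Δy = -14.78 × (+0.0265) = -0.391670
Convexity effect: ½·C·(Δy)² = 0.5 × 338.2 × (0.0265)² = +0.118750475
ΔP/P ≈ -0.391670 + 0.118750475 = -0.272919525
New price ≈ 78.79 × (1 - 0.272919525) = 57.28667062525.

₹57.29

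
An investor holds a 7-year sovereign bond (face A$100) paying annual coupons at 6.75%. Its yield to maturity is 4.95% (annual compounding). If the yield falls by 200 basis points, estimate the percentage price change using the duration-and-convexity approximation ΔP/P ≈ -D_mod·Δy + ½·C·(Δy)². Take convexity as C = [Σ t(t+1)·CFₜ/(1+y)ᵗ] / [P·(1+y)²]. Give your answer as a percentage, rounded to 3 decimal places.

+11.984%

With y = 0.0495:
  t   CF        PV=CF/(1+0.0495)^t    t·PV        t(t+1)·PV
  1         6.75         6.4316         6.4316          12.8633
  2         6.75         6.1283        12.2566          36.7697
  3         6.75         5.8392        17.5177          70.0709
  4         6.75         5.5638        22.2553         111.2766
  5         6.75         5.3014        26.5071         159.0424
  6         6.75         5.0514        30.3082         212.1575
  7       106.75        76.1186       532.8302       4,262.6415
  Σ                    110.4344       648.1067       4,864.8219
P = 110.4344; D_Mac = 5.86870 yrs; D_mod = 5.59191 yrs; C = 39.99427.
Duration effect: -5.59191 × (-0.02) = +0.111838
Convexity effect: 0.5 × 39.99427 × (-0.02)² = +0.0079989
ΔP/P ≈ +0.111838 + 0.0079989 = +0.119837 = +11.9837%.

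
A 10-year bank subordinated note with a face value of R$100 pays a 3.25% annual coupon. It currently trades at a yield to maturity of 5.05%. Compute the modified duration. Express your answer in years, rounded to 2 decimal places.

8.16 years

Periodic yield y = 0.0505. First find Macaulay duration:
  t   CF        PV=CF/(1+0.0505)^t    t·PV
  1         3.25         3.0938         3.0938
  2         3.25         2.9450         5.8901
  3         3.25         2.8035         8.4104
  4         3.25         2.6687        10.6748
  5         3.25         2.5404        12.7020
  6         3.25         2.4183        14.5097
  7         3.25         2.3020        16.1142
  8         3.25         2.1914        17.5309
  9         3.25         2.0860        18.7742
  10      103.25        63.0855       630.8549
  Σ                     86.1346       738.5550
P = 86.1346; Macaulay duration = 738.5550 / 86.1346 = 8.57443 years.
Modified duration = D_Mac / (1 + y) = 8.57443 / 1.0505 = 8.16224 years.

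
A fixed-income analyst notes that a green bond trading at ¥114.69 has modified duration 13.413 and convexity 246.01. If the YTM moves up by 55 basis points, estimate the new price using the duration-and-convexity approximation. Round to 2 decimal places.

¥106.66

Duration effect: -D_mod·Δy = -13.413 × (+0.0055) = -0.0737715
Convexity effect: ½·C·(Δy)² = 0.5 × 246.01 × (0.0055)² = +0.00372090125
ΔP/P ≈ -0.0737715 + 0.00372090125 = -0.07005059875
New price ≈ 114.69 × (1 - 0.07005059875) = 106.6558968293625.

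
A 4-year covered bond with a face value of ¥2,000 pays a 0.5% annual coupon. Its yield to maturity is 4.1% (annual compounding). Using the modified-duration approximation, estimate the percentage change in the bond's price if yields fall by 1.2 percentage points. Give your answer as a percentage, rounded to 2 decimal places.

Periodic yield y = 0.041. Modified duration first:
  t   CF        PV=CF/(1+0.041)^t    t·PV
  1        10.00         9.6061         9.6061
  2        10.00         9.2278        18.4556
  3        10.00         8.8644        26.5931
  4     2,010.00     1,711.5640     6,846.2559
  Σ                  1,739.2623     6,900.9108
P = 1,739.2623; D_Mac = 3.96772 yrs; D_mod = 3.96772/(1+0.041) = 3.81145 yrs.
ΔP/P ≈ -D_mod · Δy = -3.81145 × (-0.012) = +0.045737 = +4.5737%.

+4.57%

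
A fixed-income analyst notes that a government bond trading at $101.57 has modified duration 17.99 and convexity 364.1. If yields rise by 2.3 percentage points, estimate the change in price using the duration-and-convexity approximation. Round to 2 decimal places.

Duration effect: -D_mod·Δy = -17.99 × (+0.023) = -0.413770
Convexity effect: ½·C·(Δy)² = 0.5 × 364.1 × (0.023)² = +0.09630445
ΔP/P ≈ -0.413770 + 0.09630445 = -0.31746555
ΔP ≈ 101.57 × (-0.31746555) = -32.2449759135.

-$32.24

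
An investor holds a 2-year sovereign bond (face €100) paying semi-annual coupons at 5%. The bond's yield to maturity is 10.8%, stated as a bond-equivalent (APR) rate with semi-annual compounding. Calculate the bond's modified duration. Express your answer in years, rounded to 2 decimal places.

1.82 years

Periodic yield y = 0.054. First find Macaulay duration:
  t   CF        PV=CF/(1+0.054)^t    t·PV
  1         2.50         2.3719         2.3719
  2         2.50         2.2504         4.5008
  3         2.50         2.1351         6.4053
  4       102.50        83.0542       332.2167
  Σ                     89.8116       345.4947
P = 89.8116; Macaulay duration = 345.4947 / 89.8116 = 3.84688 half-year periods = 1.92344 years.
Modified duration = D_Mac / (1 + y) = 1.92344 / 1.054 = 1.82490 years.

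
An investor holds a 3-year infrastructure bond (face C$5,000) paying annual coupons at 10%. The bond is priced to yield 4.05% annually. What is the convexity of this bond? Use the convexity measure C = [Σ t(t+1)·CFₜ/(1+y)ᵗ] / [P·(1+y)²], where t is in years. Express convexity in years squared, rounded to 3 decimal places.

9.883

With y = 0.0405:
  t   CF        PV=CF/(1+0.0405)^t    t·PV        t(t+1)·PV
  1       500.00       480.5382       480.5382         961.0764
  2       500.00       461.8339       923.6679       2,771.0036
  3     5,500.00     4,882.4346    14,647.3038      58,589.2154
  Σ                  5,824.8067    16,051.5099      62,321.2953
P = 5,824.8067.
Convexity = Σ t(t+1)·PV / [P·(1+y)²] = 62,321.2953 / (5,824.8067 × 1.082640) = 9.88259.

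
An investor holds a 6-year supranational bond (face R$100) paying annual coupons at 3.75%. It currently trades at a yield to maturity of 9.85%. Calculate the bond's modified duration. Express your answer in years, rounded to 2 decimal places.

4.90 years

Periodic yield y = 0.0985. First find Macaulay duration:
  t   CF        PV=CF/(1+0.0985)^t    t·PV
  1         3.75         3.4137         3.4137
  2         3.75         3.1076         6.2153
  3         3.75         2.8290         8.4870
  4         3.75         2.5753        10.3013
  5         3.75         2.3444        11.7220
  6       103.75        59.0456       354.2738
  Σ                     73.3157       394.4130
P = 73.3157; Macaulay duration = 394.4130 / 73.3157 = 5.37965 years.
Modified duration = D_Mac / (1 + y) = 5.37965 / 1.0985 = 4.89727 years.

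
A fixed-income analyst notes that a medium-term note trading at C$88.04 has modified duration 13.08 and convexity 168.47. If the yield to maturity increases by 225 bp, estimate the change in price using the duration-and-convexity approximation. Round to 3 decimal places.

Duration effect: -D_mod·Δy = -13.08 × (+0.0225) = -0.294300
Convexity effect: ½·C·(Δy)² = 0.5 × 168.47 × (0.0225)² = +0.04264396875
ΔP/P ≈ -0.294300 + 0.04264396875 = -0.25165603125
ΔP ≈ 88.04 × (-0.25165603125) = -22.15579699125.

-C$22.156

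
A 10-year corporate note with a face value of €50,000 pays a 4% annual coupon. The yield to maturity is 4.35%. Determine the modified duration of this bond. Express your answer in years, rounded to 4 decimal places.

8.0585 years

Periodic yield y = 0.0435. First find Macaulay duration:
  t   CF        PV=CF/(1+0.0435)^t    t·PV
  1     2,000.00     1,916.6267     1,916.6267
  2     2,000.00     1,836.7290     3,673.4580
  3     2,000.00     1,760.1620     5,280.4859
  4     2,000.00     1,686.7868     6,747.1470
  5     2,000.00     1,616.4703     8,082.3515
  6     2,000.00     1,549.0851     9,294.5106
  7     2,000.00     1,484.5090    10,391.5627
  8     2,000.00     1,422.6248    11,380.9982
  9     2,000.00     1,363.3203    12,269.8831
  10   52,000.00    33,968.6909   339,686.9086
  Σ                 48,605.0048   408,723.9324
P = 48,605.0048; Macaulay duration = 408,723.9324 / 48,605.0048 = 8.40909 years.
Modified duration = D_Mac / (1 + y) = 8.40909 / 1.0435 = 8.05854 years.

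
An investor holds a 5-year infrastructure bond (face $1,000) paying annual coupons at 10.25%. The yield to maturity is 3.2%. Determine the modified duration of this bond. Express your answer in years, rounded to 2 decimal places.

4.14 years

Periodic yield y = 0.032. First find Macaulay duration:
  t   CF        PV=CF/(1+0.032)^t    t·PV
  1       102.50        99.3217        99.3217
  2       102.50        96.2420       192.4839
  3       102.50        93.2577       279.7731
  4       102.50        90.3660       361.4640
  5     1,102.50       941.8465     4,709.2323
  Σ                  1,321.0339     5,642.2751
P = 1,321.0339; Macaulay duration = 5,642.2751 / 1,321.0339 = 4.27111 years.
Modified duration = D_Mac / (1 + y) = 4.27111 / 1.032 = 4.13867 years.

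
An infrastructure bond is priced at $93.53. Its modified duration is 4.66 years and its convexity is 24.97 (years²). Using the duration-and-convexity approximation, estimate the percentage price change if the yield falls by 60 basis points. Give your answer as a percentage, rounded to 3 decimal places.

Duration effect: -D_mod·Δy = -4.66 × (-0.006) = +0.027960
Convexity effect: ½·C·(Δy)² = 0.5 × 24.97 × (-0.006)² = +0.00044946
ΔP/P ≈ +0.027960 + 0.00044946 = +0.02840946
= +2.840946%.

+2.841%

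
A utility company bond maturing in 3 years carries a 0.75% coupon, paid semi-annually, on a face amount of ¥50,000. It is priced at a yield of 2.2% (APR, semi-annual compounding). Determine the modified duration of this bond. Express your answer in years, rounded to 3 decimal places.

Periodic yield y = 0.011. First find Macaulay duration:
  t   CF        PV=CF/(1+0.011)^t    t·PV
  1       187.50       185.4599       185.4599
  2       187.50       183.4421       366.8842
  3       187.50       181.4462       544.3385
  4       187.50       179.4720       717.8879
  5       187.50       177.5193       887.5963
  6    50,187.50    46,999.0012   281,994.0075
  Σ                 47,906.3407   284,696.1743
P = 47,906.3407; Macaulay duration = 284,696.1743 / 47,906.3407 = 5.94277 half-year periods = 2.97138 years.
Modified duration = D_Mac / (1 + y) = 2.97138 / 1.011 = 2.93905 years.

2.939 years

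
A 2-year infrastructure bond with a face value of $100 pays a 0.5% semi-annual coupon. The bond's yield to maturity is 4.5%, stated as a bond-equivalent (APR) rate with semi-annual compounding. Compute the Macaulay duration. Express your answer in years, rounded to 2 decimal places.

Periodic yield y = 0.0225. Discount each cash flow and weight by its period:
  t   CF        PV=CF/(1+0.0225)^t    t·PV
  1         0.25         0.2445         0.2445
  2         0.25         0.2391         0.4782
  3         0.25         0.2339         0.7016
  4       100.25        91.7130       366.8522
  Σ                     92.4305       368.2765
Price P = Σ PV = 92.4305.
Macaulay duration = Σ(t·PV) / P = 368.2765 / 92.4305 = 3.98436 half-year periods.
In years: 3.98436 / 2 = 1.99218 years.

1.99 years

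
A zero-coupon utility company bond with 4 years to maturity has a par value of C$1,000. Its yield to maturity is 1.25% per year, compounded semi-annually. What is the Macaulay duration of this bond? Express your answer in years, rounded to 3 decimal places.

4.000 years

A zero-coupon bond has a single cash flow at maturity, so its Macaulay duration equals its maturity: 4 years.
(Equivalently: 8 semi-annual periods ÷ 2 = 4 years.)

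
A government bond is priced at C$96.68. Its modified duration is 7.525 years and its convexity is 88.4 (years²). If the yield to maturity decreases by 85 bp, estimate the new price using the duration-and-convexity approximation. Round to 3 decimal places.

C$103.173

Duration effect: -D_mod·Δy = -7.525 × (-0.0085) = +0.0639625
Convexity effect: ½·C·(Δy)² = 0.5 × 88.4 × (-0.0085)² = +0.00319345
ΔP/P ≈ +0.0639625 + 0.00319345 = +0.06715595
New price ≈ 96.68 × (1 + 0.06715595) = 103.172637246.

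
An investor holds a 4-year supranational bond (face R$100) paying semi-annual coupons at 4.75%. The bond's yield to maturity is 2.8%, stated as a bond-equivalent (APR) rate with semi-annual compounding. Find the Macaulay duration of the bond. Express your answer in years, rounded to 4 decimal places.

3.7028 years

Periodic yield y = 0.014. Discount each cash flow and weight by its period:
  t   CF        PV=CF/(1+0.014)^t    t·PV
  1        2.375         2.3422         2.3422
  2        2.375         2.3099         4.6197
  3        2.375         2.2780         6.8339
  4        2.375         2.2465         8.9861
  5        2.375         2.2155        11.0776
  6        2.375         2.1849        13.1095
  7        2.375         2.1548        15.0833
  8      102.375        91.5989       732.7912
  Σ                    107.3307       794.8436
Price P = Σ PV = 107.3307.
Macaulay duration = Σ(t·PV) / P = 794.8436 / 107.3307 = 7.40556 half-year periods.
In years: 7.40556 / 2 = 3.70278 years.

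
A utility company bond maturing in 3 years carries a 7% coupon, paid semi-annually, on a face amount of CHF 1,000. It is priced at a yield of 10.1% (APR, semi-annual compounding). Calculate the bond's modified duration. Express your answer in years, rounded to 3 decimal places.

2.614 years

Periodic yield y = 0.0505. First find Macaulay duration:
  t   CF        PV=CF/(1+0.0505)^t    t·PV
  1        35.00        33.3175        33.3175
  2        35.00        31.7158        63.4316
  3        35.00        30.1912        90.5735
  4        35.00        28.7398       114.9592
  5        35.00        27.3582       136.7911
  6     1,035.00       770.1299     4,620.7797
  Σ                    921.4524     5,059.8526
P = 921.4524; Macaulay duration = 5,059.8526 / 921.4524 = 5.49117 half-year periods = 2.74559 years.
Modified duration = D_Mac / (1 + y) = 2.74559 / 1.0505 = 2.61360 years.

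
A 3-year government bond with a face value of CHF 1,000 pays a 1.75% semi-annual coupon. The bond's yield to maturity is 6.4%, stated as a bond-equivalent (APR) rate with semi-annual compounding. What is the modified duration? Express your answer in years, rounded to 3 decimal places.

Periodic yield y = 0.032. First find Macaulay duration:
  t   CF        PV=CF/(1+0.032)^t    t·PV
  1         8.75         8.4787         8.4787
  2         8.75         8.2158        16.4316
  3         8.75         7.9610        23.8831
  4         8.75         7.7142        30.8567
  5         8.75         7.4750        37.3749
  6     1,008.75       835.0363     5,010.2179
  Σ                    874.8809     5,127.2428
P = 874.8809; Macaulay duration = 5,127.2428 / 874.8809 = 5.86050 half-year periods = 2.93025 years.
Modified duration = D_Mac / (1 + y) = 2.93025 / 1.032 = 2.83939 years.

2.839 years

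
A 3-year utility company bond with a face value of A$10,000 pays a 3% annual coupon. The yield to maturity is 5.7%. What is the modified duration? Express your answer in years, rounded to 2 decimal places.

Periodic yield y = 0.057. First find Macaulay duration:
  t   CF        PV=CF/(1+0.057)^t    t·PV
  1       300.00       283.8221       283.8221
  2       300.00       268.5167       537.0334
  3    10,300.00     8,721.9233    26,165.7699
  Σ                  9,274.2621    26,986.6254
P = 9,274.2621; Macaulay duration = 26,986.6254 / 9,274.2621 = 2.90984 years.
Modified duration = D_Mac / (1 + y) = 2.90984 / 1.057 = 2.75292 years.

2.75 years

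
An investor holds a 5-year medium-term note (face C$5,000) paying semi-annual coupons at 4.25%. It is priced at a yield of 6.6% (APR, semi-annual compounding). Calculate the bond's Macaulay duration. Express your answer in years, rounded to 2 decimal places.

Periodic yield y = 0.033. Discount each cash flow and weight by its period:
  t   CF        PV=CF/(1+0.033)^t    t·PV
  1       106.25       102.8558       102.8558
  2       106.25        99.5700       199.1399
  3       106.25        96.3891       289.1673
  4       106.25        93.3099       373.2395
  5       106.25        90.3290       451.6451
  6       106.25        87.4434       524.6604
  7       106.25        84.6499       592.5496
  8       106.25        81.9457       655.5659
  9       106.25        79.3279       713.9512
  10    5,106.25     3,690.6160    36,906.1599
  Σ                  4,506.4367    40,808.9347
Price P = Σ PV = 4,506.4367.
Macaulay duration = Σ(t·PV) / P = 40,808.9347 / 4,506.4367 = 9.05570 half-year periods.
In years: 9.05570 / 2 = 4.52785 years.

4.53 years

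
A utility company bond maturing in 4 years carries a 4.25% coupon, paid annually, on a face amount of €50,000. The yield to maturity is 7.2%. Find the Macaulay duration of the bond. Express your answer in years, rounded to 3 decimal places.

Periodic yield y = 0.072. Discount each cash flow and weight by its year:
  t   CF        PV=CF/(1+0.072)^t    t·PV
  1     2,125.00     1,982.2761     1,982.2761
  2     2,125.00     1,849.1382     3,698.2763
  3     2,125.00     1,724.9423     5,174.8270
  4    52,125.00    39,469.9818   157,879.9274
  Σ                 45,026.3385   168,735.3068
Price P = Σ PV = 45,026.3385.
Macaulay duration = Σ(t·PV) / P = 168,735.3068 / 45,026.3385 = 3.74748 years.

3.747 years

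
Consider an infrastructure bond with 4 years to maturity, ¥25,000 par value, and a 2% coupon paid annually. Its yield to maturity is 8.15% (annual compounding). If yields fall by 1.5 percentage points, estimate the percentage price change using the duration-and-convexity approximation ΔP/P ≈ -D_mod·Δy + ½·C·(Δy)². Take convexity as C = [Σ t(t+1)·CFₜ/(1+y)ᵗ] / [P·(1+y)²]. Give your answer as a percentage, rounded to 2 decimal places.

+5.55%

With y = 0.0815:
  t   CF        PV=CF/(1+0.0815)^t    t·PV        t(t+1)·PV
  1       500.00       462.3209       462.3209         924.6417
  2       500.00       427.4811       854.9623       2,564.8868
  3       500.00       395.2669     1,185.8007       4,743.2026
  4    25,500.00    18,639.4926    74,557.9703     372,789.8515
  Σ                 19,924.5615    77,061.0541     381,022.5827
P = 19,924.5615; D_Mac = 3.86764 yrs; D_mod = 3.57618 yrs; C = 16.34967.
Duration effect: -3.57618 × (-0.015) = +0.053643
Convexity effect: 0.5 × 16.34967 × (-0.015)² = +0.0018393
ΔP/P ≈ +0.053643 + 0.0018393 = +0.055482 = +5.5482%.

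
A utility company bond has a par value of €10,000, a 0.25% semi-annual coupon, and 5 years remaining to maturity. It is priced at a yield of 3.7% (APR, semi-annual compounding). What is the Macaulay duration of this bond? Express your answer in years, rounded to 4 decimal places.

Periodic yield y = 0.0185. Discount each cash flow and weight by its period:
  t   CF        PV=CF/(1+0.0185)^t    t·PV
  1        12.50        12.2730        12.2730
  2        12.50        12.0500        24.1000
  3        12.50        11.8311        35.4934
  4        12.50        11.6162        46.4650
  5        12.50        11.4053        57.0263
  6        12.50        11.1981        67.1885
  7        12.50        10.9947        76.9628
  8        12.50        10.7950        86.3598
  9        12.50        10.5989        95.3901
  10   10,012.50     8,335.5104    83,355.1036
  Σ                  8,438.2726    83,856.3625
Price P = Σ PV = 8,438.2726.
Macaulay duration = Σ(t·PV) / P = 83,856.3625 / 8,438.2726 = 9.93762 half-year periods.
In years: 9.93762 / 2 = 4.96881 years.

4.9688 years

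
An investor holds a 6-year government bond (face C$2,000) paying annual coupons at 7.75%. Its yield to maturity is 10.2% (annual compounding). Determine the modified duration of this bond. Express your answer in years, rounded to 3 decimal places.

Periodic yield y = 0.102. First find Macaulay duration:
  t   CF        PV=CF/(1+0.102)^t    t·PV
  1       155.00       140.6534       140.6534
  2       155.00       127.6346       255.2693
  3       155.00       115.8209       347.4627
  4       155.00       105.1006       420.4025
  5       155.00        95.3726       476.8631
  6     2,155.00     1,203.2551     7,219.5305
  Σ                  1,787.8372     8,860.1815
P = 1,787.8372; Macaulay duration = 8,860.1815 / 1,787.8372 = 4.95581 years.
Modified duration = D_Mac / (1 + y) = 4.95581 / 1.102 = 4.49711 years.

4.497 years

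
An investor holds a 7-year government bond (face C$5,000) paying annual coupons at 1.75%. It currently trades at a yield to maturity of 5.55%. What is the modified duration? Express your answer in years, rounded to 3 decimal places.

6.246 years

Periodic yield y = 0.0555. First find Macaulay duration:
  t   CF        PV=CF/(1+0.0555)^t    t·PV
  1        87.50        82.8991        82.8991
  2        87.50        78.5401       157.0802
  3        87.50        74.4103       223.2310
  4        87.50        70.4977       281.9909
  5        87.50        66.7908       333.9542
  6        87.50        63.2789       379.6731
  7     5,087.50     3,485.7542    24,400.2794
  Σ                  3,922.1712    25,859.1080
P = 3,922.1712; Macaulay duration = 25,859.1080 / 3,922.1712 = 6.59306 years.
Modified duration = D_Mac / (1 + y) = 6.59306 / 1.0555 = 6.24639 years.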